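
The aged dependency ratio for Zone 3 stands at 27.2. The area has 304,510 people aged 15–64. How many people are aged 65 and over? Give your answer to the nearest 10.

Old-age dependency ratio = elderly / working-age × 100
27.2 = E / 304,510 × 100
⇒ 82,830

Aged 65 and over: 82,830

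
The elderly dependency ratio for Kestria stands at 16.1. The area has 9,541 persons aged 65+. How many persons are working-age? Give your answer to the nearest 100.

Working-age: 59,300

Old-age dependency ratio = elderly / working-age × 100
16.1 = 9,541 / W × 100
⇒ 59,300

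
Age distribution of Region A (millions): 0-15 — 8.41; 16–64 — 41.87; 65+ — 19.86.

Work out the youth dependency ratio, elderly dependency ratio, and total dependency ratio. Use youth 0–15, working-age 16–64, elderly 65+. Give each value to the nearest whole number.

Youth dependency ratio = 8.41 / 41.87 × 100 = 20
Old-age dependency ratio = 19.86 / 41.87 × 100 = 47
Total dependency ratio = (8.41 + 19.86) / 41.87 × 100 = 28.27 / 41.87 × 100 = 68

Youth dependency ratio: 20
Old-age dependency ratio: 47
Total dependency ratio: 68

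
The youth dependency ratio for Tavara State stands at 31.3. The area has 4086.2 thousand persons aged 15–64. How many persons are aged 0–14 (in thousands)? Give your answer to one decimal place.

Youth dependency ratio = youth / working-age × 100
31.3 = Y / 4086.2 × 100
⇒ 1279.0

Aged 0–14: 1279.0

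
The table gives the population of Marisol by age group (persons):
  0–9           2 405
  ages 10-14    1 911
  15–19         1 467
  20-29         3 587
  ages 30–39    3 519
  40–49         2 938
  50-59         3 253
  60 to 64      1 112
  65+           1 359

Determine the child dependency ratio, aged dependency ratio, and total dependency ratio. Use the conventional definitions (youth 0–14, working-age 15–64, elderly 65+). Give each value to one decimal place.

Youth dependency ratio: 27.2
Old-age dependency ratio: 8.6
Total dependency ratio: 35.7

0–14: 2 405 + 1 911 = 4 316
15–64: 1 467 + 3 587 + 3 519 + 2 938 + 3 253 + 1 112 = 15 876
65+: 1 359
Youth dependency ratio = 4 316 / 15 876 × 100 = 27.2
Old-age dependency ratio = 1 359 / 15 876 × 100 = 8.6
Total dependency ratio = (4 316 + 1 359) / 15 876 × 100 = 5 675 / 15 876 × 100 = 35.7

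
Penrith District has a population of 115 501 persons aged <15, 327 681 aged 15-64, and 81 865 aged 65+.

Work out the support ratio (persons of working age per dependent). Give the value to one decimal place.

Support ratio: 1.7

Support ratio = 327 681 / (115 501 + 81 865) = 327 681 / 197 366 = 1.7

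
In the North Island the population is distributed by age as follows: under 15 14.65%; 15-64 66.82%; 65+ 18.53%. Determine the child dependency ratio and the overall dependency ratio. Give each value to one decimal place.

Youth dependency ratio = 14.65 / 66.82 × 100 = 21.9
Total dependency ratio = (14.65 + 18.53) / 66.82 × 100 = 33.18 / 66.82 × 100 = 49.7

Youth dependency ratio: 21.9
Total dependency ratio: 49.7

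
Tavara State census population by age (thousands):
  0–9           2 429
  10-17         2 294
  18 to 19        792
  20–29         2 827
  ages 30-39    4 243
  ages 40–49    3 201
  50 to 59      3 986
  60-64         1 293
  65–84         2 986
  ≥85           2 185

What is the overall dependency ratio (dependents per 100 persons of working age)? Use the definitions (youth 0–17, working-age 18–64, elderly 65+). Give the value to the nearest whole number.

Total dependency ratio: 61

0–17: 2 429 + 2 294 = 4 723
18–64: 792 + 2 827 + 4 243 + 3 201 + 3 986 + 1 293 = 16 342
65+: 2 986 + 2 185 = 5 171
Total dependency ratio = (4 723 + 5 171) / 16 342 × 100 = 9 894 / 16 342 × 100 = 61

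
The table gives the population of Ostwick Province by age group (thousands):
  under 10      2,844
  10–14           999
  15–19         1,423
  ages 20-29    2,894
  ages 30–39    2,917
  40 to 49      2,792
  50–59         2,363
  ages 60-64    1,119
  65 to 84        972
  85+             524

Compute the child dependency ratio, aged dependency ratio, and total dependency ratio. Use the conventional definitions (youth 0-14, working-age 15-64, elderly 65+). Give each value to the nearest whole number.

Youth dependency ratio: 28
Old-age dependency ratio: 11
Total dependency ratio: 40

0–14: 2,844 + 999 = 3,843
15–64: 1,423 + 2,894 + 2,917 + 2,792 + 2,363 + 1,119 = 13,508
65+: 972 + 524 = 1,496
Youth dependency ratio = 3,843 / 13,508 × 100 = 28
Old-age dependency ratio = 1,496 / 13,508 × 100 = 11
Total dependency ratio = (3,843 + 1,496) / 13,508 × 100 = 5,339 / 13,508 × 100 = 40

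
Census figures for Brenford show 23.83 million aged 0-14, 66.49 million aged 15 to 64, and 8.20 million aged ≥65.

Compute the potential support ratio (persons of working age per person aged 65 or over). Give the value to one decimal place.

Potential support ratio = 66.49 / 8.20 = 8.1

Potential support ratio: 8.1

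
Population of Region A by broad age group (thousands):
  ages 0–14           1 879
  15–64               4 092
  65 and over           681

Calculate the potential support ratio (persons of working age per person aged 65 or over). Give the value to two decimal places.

Potential support ratio: 6.01

Potential support ratio = 4 092 / 681 = 6.01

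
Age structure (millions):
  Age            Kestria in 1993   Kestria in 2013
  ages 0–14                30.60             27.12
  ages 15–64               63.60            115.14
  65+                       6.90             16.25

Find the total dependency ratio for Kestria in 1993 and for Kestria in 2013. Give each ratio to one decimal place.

Kestria in 1993: (30.60 + 6.90) / 63.60 × 100 = 37.50 / 63.60 × 100 = 59.0
Kestria in 2013: (27.12 + 16.25) / 115.14 × 100 = 43.37 / 115.14 × 100 = 37.7

Kestria in 1993: 59.0
Kestria in 2013: 37.7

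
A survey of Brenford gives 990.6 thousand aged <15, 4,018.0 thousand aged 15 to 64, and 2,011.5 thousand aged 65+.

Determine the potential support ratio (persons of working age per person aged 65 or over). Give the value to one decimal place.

Potential support ratio = 4,018.0 / 2,011.5 = 2.0

Potential support ratio: 2.0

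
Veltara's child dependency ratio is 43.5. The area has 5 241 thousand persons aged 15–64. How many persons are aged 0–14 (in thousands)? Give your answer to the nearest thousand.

Aged 0–14: 2 280

Youth dependency ratio = youth / working-age × 100
43.5 = Y / 5 241 × 100
⇒ 2 280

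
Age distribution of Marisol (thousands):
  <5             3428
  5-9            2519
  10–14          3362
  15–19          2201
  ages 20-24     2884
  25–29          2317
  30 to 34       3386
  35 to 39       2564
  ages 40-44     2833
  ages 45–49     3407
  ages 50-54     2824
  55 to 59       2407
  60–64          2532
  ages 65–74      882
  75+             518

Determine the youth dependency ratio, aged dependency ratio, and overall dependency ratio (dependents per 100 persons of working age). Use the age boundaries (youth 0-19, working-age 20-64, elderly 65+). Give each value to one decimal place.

0–19: 3428 + 2519 + 3362 + 2201 = 11510
20–64: 2884 + 2317 + 3386 + 2564 + 2833 + 3407 + 2824 + 2407 + 2532 = 25154
65+: 882 + 518 = 1400
Youth dependency ratio = 11510 / 25154 × 100 = 45.8
Old-age dependency ratio = 1400 / 25154 × 100 = 5.6
Total dependency ratio = (11510 + 1400) / 25154 × 100 = 12910 / 25154 × 100 = 51.3

Youth dependency ratio: 45.8
Old-age dependency ratio: 5.6
Total dependency ratio: 51.3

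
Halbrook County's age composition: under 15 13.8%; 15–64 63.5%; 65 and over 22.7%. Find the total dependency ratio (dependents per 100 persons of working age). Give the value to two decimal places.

Total dependency ratio = (13.8 + 22.7) / 63.5 × 100 = 36.5 / 63.5 × 100 = 57.48

Total dependency ratio: 57.48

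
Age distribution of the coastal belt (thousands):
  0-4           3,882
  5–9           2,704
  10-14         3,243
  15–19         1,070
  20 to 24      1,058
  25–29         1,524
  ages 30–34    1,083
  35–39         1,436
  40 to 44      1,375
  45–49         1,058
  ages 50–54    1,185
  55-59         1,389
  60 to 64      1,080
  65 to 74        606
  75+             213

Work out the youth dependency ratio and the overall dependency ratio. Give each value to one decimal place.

0–14: 3,882 + 2,704 + 3,243 = 9,829
15–64: 1,070 + 1,058 + 1,524 + 1,083 + 1,436 + 1,375 + 1,058 + 1,185 + 1,389 + 1,080 = 12,258
65+: 606 + 213 = 819
Youth dependency ratio = 9,829 / 12,258 × 100 = 80.2
Total dependency ratio = (9,829 + 819) / 12,258 × 100 = 10,648 / 12,258 × 100 = 86.9

Youth dependency ratio: 80.2
Total dependency ratio: 86.9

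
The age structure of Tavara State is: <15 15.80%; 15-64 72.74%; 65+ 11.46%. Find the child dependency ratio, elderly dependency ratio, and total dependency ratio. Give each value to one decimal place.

Youth dependency ratio: 21.7
Old-age dependency ratio: 15.8
Total dependency ratio: 37.5

Youth dependency ratio = 15.80 / 72.74 × 100 = 21.7
Old-age dependency ratio = 11.46 / 72.74 × 100 = 15.8
Total dependency ratio = (15.80 + 11.46) / 72.74 × 100 = 27.26 / 72.74 × 100 = 37.5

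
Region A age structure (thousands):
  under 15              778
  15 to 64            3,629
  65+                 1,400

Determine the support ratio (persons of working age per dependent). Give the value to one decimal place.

Support ratio: 1.7

Support ratio = 3,629 / (778 + 1,400) = 3,629 / 2,178 = 1.7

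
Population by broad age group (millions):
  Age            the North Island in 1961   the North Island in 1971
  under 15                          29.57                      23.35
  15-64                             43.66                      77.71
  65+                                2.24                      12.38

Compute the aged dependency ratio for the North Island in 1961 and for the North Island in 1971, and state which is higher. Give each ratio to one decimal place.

the North Island in 1961: 5.1
the North Island in 1971: 15.9
Higher: the North Island in 1971

the North Island in 1961: 2.24 / 43.66 × 100 = 5.1
the North Island in 1971: 12.38 / 77.71 × 100 = 15.9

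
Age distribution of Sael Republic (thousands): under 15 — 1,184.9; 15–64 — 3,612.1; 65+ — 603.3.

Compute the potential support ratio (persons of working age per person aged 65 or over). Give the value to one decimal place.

Potential support ratio = 3,612.1 / 603.3 = 6.0

Potential support ratio: 6.0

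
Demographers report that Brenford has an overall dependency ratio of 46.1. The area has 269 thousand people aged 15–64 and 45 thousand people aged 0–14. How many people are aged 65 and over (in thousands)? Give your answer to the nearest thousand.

Aged 65 and over: 79

Total dependency ratio = (youth + elderly) / working-age × 100
46.1 = (45 + E) / 269 × 100
⇒ 79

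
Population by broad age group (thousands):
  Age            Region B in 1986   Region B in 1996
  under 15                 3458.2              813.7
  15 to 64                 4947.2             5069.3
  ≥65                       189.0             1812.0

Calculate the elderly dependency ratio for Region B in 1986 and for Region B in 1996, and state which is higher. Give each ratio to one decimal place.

Region B in 1986: 189.0 / 4947.2 × 100 = 3.8
Region B in 1996: 1812.0 / 5069.3 × 100 = 35.7

Region B in 1986: 3.8
Region B in 1996: 35.7
Higher: Region B in 1996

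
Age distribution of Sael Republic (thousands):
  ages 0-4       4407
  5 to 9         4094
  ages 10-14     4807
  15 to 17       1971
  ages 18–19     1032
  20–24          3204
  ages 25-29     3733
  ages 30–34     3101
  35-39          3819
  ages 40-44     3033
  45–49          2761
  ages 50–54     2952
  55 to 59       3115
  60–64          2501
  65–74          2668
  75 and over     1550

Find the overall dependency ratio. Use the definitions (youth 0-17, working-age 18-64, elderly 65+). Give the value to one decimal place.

0–17: 4407 + 4094 + 4807 + 1971 = 15279
18–64: 1032 + 3204 + 3733 + 3101 + 3819 + 3033 + 2761 + 2952 + 3115 + 2501 = 29251
65+: 2668 + 1550 = 4218
Total dependency ratio = (15279 + 4218) / 29251 × 100 = 19497 / 29251 × 100 = 66.7

Total dependency ratio: 66.7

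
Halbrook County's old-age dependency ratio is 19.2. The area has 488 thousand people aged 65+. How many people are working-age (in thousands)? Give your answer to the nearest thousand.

Old-age dependency ratio = elderly / working-age × 100
19.2 = 488 / W × 100
⇒ 2,542

Working-age: 2,542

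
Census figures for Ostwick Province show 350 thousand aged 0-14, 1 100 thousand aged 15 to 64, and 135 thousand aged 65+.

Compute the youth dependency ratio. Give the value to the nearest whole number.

Youth dependency ratio = 350 / 1 100 × 100 = 32

Youth dependency ratio: 32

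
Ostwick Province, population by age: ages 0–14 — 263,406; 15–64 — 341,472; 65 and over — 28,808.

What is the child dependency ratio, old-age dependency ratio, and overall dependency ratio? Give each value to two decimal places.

Youth dependency ratio = 263,406 / 341,472 × 100 = 77.14
Old-age dependency ratio = 28,808 / 341,472 × 100 = 8.44
Total dependency ratio = (263,406 + 28,808) / 341,472 × 100 = 292,214 / 341,472 × 100 = 85.57

Youth dependency ratio: 77.14
Old-age dependency ratio: 8.44
Total dependency ratio: 85.57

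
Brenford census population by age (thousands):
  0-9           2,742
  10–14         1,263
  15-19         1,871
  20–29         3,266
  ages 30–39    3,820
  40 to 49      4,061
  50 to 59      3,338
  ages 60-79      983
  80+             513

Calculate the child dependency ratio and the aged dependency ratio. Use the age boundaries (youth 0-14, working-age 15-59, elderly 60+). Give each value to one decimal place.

0–14: 2,742 + 1,263 = 4,005
15–59: 1,871 + 3,266 + 3,820 + 4,061 + 3,338 = 16,356
60+: 983 + 513 = 1,496
Youth dependency ratio = 4,005 / 16,356 × 100 = 24.5
Old-age dependency ratio = 1,496 / 16,356 × 100 = 9.1

Youth dependency ratio: 24.5
Old-age dependency ratio: 9.1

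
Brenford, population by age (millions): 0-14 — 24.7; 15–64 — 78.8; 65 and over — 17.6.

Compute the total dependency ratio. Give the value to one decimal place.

Total dependency ratio: 53.7

Total dependency ratio = (24.7 + 17.6) / 78.8 × 100 = 42.3 / 78.8 × 100 = 53.7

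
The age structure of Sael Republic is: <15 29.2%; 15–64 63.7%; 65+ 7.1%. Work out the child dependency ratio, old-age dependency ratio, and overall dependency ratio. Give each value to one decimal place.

Youth dependency ratio: 45.8
Old-age dependency ratio: 11.1
Total dependency ratio: 57.0

Youth dependency ratio = 29.2 / 63.7 × 100 = 45.8
Old-age dependency ratio = 7.1 / 63.7 × 100 = 11.1
Total dependency ratio = (29.2 + 7.1) / 63.7 × 100 = 36.3 / 63.7 × 100 = 57.0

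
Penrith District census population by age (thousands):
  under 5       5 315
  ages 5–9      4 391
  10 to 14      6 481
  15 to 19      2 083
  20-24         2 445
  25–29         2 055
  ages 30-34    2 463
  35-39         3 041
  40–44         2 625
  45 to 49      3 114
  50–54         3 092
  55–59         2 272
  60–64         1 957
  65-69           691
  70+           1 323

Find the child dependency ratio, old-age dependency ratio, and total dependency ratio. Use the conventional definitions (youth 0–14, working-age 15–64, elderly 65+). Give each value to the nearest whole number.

0–14: 5 315 + 4 391 + 6 481 = 16 187
15–64: 2 083 + 2 445 + 2 055 + 2 463 + 3 041 + 2 625 + 3 114 + 3 092 + 2 272 + 1 957 = 25 147
65+: 691 + 1 323 = 2 014
Youth dependency ratio = 16 187 / 25 147 × 100 = 64
Old-age dependency ratio = 2 014 / 25 147 × 100 = 8
Total dependency ratio = (16 187 + 2 014) / 25 147 × 100 = 18 201 / 25 147 × 100 = 72

Youth dependency ratio: 64
Old-age dependency ratio: 8
Total dependency ratio: 72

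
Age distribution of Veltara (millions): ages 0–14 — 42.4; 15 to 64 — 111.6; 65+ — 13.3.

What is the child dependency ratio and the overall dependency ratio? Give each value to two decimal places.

Youth dependency ratio = 42.4 / 111.6 × 100 = 37.99
Total dependency ratio = (42.4 + 13.3) / 111.6 × 100 = 55.7 / 111.6 × 100 = 49.91

Youth dependency ratio: 37.99
Total dependency ratio: 49.91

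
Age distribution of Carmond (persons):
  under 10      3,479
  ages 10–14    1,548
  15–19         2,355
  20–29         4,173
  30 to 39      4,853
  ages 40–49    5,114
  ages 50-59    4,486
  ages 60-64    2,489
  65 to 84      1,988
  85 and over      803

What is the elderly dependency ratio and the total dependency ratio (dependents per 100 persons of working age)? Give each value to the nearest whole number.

Old-age dependency ratio: 12
Total dependency ratio: 33

0–14: 3,479 + 1,548 = 5,027
15–64: 2,355 + 4,173 + 4,853 + 5,114 + 4,486 + 2,489 = 23,470
65+: 1,988 + 803 = 2,791
Old-age dependency ratio = 2,791 / 23,470 × 100 = 12
Total dependency ratio = (5,027 + 2,791) / 23,470 × 100 = 7,818 / 23,470 × 100 = 33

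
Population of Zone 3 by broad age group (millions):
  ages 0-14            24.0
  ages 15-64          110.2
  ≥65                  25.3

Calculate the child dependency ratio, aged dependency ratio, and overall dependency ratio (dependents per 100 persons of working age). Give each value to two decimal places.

Youth dependency ratio = 24.0 / 110.2 × 100 = 21.78
Old-age dependency ratio = 25.3 / 110.2 × 100 = 22.96
Total dependency ratio = (24.0 + 25.3) / 110.2 × 100 = 49.3 / 110.2 × 100 = 44.74

Youth dependency ratio: 21.78
Old-age dependency ratio: 22.96
Total dependency ratio: 44.74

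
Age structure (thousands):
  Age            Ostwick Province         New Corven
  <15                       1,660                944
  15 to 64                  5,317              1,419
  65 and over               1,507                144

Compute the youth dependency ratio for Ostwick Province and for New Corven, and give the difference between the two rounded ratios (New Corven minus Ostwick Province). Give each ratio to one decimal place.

Ostwick Province: 1,660 / 5,317 × 100 = 31.2
New Corven: 944 / 1,419 × 100 = 66.5

Ostwick Province: 31.2
New Corven: 66.5
Difference: +35.3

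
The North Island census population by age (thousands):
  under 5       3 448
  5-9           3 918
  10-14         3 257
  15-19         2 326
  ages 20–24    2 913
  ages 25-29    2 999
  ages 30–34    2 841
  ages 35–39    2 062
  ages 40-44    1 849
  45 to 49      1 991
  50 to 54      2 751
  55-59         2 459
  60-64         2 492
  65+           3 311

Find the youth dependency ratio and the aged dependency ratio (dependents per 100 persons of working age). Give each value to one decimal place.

Youth dependency ratio: 43.0
Old-age dependency ratio: 13.4

0–14: 3 448 + 3 918 + 3 257 = 10 623
15–64: 2 326 + 2 913 + 2 999 + 2 841 + 2 062 + 1 849 + 1 991 + 2 751 + 2 459 + 2 492 = 24 683
65+: 3 311
Youth dependency ratio = 10 623 / 24 683 × 100 = 43.0
Old-age dependency ratio = 3 311 / 24 683 × 100 = 13.4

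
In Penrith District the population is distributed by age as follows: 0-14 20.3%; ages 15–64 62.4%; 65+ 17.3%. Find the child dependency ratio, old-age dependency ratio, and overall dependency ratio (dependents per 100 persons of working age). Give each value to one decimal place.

Youth dependency ratio: 32.5
Old-age dependency ratio: 27.7
Total dependency ratio: 60.3

Youth dependency ratio = 20.3 / 62.4 × 100 = 32.5
Old-age dependency ratio = 17.3 / 62.4 × 100 = 27.7
Total dependency ratio = (20.3 + 17.3) / 62.4 × 100 = 37.6 / 62.4 × 100 = 60.3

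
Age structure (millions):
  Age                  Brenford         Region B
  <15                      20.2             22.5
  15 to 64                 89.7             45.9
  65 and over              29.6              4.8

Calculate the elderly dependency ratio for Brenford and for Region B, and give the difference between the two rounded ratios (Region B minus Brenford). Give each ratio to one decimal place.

Brenford: 33.0
Region B: 10.5
Difference: -22.5

Brenford: 29.6 / 89.7 × 100 = 33.0
Region B: 4.8 / 45.9 × 100 = 10.5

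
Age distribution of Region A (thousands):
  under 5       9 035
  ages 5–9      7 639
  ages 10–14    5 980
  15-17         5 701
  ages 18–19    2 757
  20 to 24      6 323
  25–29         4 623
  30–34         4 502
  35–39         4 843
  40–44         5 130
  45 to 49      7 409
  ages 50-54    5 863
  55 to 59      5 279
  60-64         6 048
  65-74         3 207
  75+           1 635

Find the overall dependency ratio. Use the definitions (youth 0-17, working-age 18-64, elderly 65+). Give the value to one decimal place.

0–17: 9 035 + 7 639 + 5 980 + 5 701 = 28 355
18–64: 2 757 + 6 323 + 4 623 + 4 502 + 4 843 + 5 130 + 7 409 + 5 863 + 5 279 + 6 048 = 52 777
65+: 3 207 + 1 635 = 4 842
Total dependency ratio = (28 355 + 4 842) / 52 777 × 100 = 33 197 / 52 777 × 100 = 62.9

Total dependency ratio: 62.9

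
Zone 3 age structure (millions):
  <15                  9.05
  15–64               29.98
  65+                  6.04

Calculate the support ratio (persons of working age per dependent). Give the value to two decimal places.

Support ratio: 1.99

Support ratio = 29.98 / (9.05 + 6.04) = 29.98 / 15.09 = 1.99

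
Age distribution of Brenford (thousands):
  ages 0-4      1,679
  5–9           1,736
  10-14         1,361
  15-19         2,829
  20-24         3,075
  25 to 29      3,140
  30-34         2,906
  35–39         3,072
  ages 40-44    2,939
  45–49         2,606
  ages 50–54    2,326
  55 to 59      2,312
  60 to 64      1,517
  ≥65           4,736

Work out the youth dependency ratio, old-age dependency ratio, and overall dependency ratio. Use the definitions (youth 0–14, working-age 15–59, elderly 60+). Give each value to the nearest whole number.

Youth dependency ratio: 19
Old-age dependency ratio: 25
Total dependency ratio: 44

0–14: 1,679 + 1,736 + 1,361 = 4,776
15–59: 2,829 + 3,075 + 3,140 + 2,906 + 3,072 + 2,939 + 2,606 + 2,326 + 2,312 = 25,205
60+: 1,517 + 4,736 = 6,253
Youth dependency ratio = 4,776 / 25,205 × 100 = 19
Old-age dependency ratio = 6,253 / 25,205 × 100 = 25
Total dependency ratio = (4,776 + 6,253) / 25,205 × 100 = 11,029 / 25,205 × 100 = 44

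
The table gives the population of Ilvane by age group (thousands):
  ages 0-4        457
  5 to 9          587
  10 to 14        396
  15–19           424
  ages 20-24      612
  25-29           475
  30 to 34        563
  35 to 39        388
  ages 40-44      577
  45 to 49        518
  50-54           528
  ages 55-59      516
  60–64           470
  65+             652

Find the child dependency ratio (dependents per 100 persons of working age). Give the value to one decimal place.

0–14: 457 + 587 + 396 = 1440
15–64: 424 + 612 + 475 + 563 + 388 + 577 + 518 + 528 + 516 + 470 = 5071
65+: 652
Youth dependency ratio = 1440 / 5071 × 100 = 28.4

Youth dependency ratio: 28.4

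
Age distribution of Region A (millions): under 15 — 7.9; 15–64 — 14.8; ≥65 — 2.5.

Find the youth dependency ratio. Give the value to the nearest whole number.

Youth dependency ratio: 53

Youth dependency ratio = 7.9 / 14.8 × 100 = 53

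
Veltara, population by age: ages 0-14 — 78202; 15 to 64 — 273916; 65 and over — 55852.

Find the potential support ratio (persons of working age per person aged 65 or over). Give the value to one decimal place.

Potential support ratio = 273916 / 55852 = 4.9

Potential support ratio: 4.9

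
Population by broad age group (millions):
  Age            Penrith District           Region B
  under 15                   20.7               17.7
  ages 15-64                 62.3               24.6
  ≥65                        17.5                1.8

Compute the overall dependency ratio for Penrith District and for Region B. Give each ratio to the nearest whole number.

Penrith District: 61
Region B: 79

Penrith District: (20.7 + 17.5) / 62.3 × 100 = 38.2 / 62.3 × 100 = 61
Region B: (17.7 + 1.8) / 24.6 × 100 = 19.5 / 24.6 × 100 = 79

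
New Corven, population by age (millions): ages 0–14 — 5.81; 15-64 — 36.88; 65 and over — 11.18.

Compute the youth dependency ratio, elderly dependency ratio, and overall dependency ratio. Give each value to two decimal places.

Youth dependency ratio: 15.75
Old-age dependency ratio: 30.31
Total dependency ratio: 46.07

Youth dependency ratio = 5.81 / 36.88 × 100 = 15.75
Old-age dependency ratio = 11.18 / 36.88 × 100 = 30.31
Total dependency ratio = (5.81 + 11.18) / 36.88 × 100 = 16.99 / 36.88 × 100 = 46.07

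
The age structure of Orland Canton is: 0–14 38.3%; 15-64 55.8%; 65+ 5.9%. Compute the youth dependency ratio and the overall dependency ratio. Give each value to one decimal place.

Youth dependency ratio = 38.3 / 55.8 × 100 = 68.6
Total dependency ratio = (38.3 + 5.9) / 55.8 × 100 = 44.2 / 55.8 × 100 = 79.2

Youth dependency ratio: 68.6
Total dependency ratio: 79.2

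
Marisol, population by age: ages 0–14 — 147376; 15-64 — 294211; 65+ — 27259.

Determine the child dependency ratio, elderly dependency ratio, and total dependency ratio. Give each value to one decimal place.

Youth dependency ratio = 147376 / 294211 × 100 = 50.1
Old-age dependency ratio = 27259 / 294211 × 100 = 9.3
Total dependency ratio = (147376 + 27259) / 294211 × 100 = 174635 / 294211 × 100 = 59.4

Youth dependency ratio: 50.1
Old-age dependency ratio: 9.3
Total dependency ratio: 59.4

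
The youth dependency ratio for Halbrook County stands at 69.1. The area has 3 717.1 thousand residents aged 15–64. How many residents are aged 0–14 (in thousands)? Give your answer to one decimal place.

Aged 0–14: 2 568.5

Youth dependency ratio = youth / working-age × 100
69.1 = Y / 3 717.1 × 100
⇒ 2 568.5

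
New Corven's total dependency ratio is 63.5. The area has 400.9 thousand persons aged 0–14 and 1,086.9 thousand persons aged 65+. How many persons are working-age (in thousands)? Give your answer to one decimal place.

Working-age: 2,343.0

Total dependency ratio = (youth + elderly) / working-age × 100
63.5 = (400.9 + 1,086.9) / W × 100
⇒ 2,343.0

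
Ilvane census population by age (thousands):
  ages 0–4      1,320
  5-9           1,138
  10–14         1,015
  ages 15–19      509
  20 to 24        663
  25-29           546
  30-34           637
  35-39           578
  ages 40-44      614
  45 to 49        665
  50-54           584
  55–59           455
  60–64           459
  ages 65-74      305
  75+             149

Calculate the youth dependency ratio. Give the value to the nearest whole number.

Youth dependency ratio: 61

0–14: 1,320 + 1,138 + 1,015 = 3,473
15–64: 509 + 663 + 546 + 637 + 578 + 614 + 665 + 584 + 455 + 459 = 5,710
65+: 305 + 149 = 454
Youth dependency ratio = 3,473 / 5,710 × 100 = 61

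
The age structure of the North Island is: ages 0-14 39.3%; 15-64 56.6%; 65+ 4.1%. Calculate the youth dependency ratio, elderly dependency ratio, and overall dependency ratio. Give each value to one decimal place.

Youth dependency ratio: 69.4
Old-age dependency ratio: 7.2
Total dependency ratio: 76.7

Youth dependency ratio = 39.3 / 56.6 × 100 = 69.4
Old-age dependency ratio = 4.1 / 56.6 × 100 = 7.2
Total dependency ratio = (39.3 + 4.1) / 56.6 × 100 = 43.4 / 56.6 × 100 = 76.7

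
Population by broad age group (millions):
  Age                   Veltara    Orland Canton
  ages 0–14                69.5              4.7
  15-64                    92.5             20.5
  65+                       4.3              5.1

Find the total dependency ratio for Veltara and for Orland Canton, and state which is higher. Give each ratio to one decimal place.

Veltara: 79.8
Orland Canton: 47.8
Higher: Veltara

Veltara: (69.5 + 4.3) / 92.5 × 100 = 73.8 / 92.5 × 100 = 79.8
Orland Canton: (4.7 + 5.1) / 20.5 × 100 = 9.8 / 20.5 × 100 = 47.8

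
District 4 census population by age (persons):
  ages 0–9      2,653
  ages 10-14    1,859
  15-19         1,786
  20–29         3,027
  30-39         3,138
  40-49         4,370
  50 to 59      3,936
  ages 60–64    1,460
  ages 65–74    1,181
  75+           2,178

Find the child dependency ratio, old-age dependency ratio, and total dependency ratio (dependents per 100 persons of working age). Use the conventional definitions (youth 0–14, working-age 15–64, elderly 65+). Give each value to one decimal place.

0–14: 2,653 + 1,859 = 4,512
15–64: 1,786 + 3,027 + 3,138 + 4,370 + 3,936 + 1,460 = 17,717
65+: 1,181 + 2,178 = 3,359
Youth dependency ratio = 4,512 / 17,717 × 100 = 25.5
Old-age dependency ratio = 3,359 / 17,717 × 100 = 19.0
Total dependency ratio = (4,512 + 3,359) / 17,717 × 100 = 7,871 / 17,717 × 100 = 44.4

Youth dependency ratio: 25.5
Old-age dependency ratio: 19.0
Total dependency ratio: 44.4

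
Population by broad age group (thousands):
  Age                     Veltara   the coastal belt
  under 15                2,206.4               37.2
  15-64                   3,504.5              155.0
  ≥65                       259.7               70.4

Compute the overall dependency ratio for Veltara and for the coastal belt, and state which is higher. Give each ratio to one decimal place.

Veltara: 70.4
the coastal belt: 69.4
Higher: Veltara

Veltara: (2,206.4 + 259.7) / 3,504.5 × 100 = 2,466.1 / 3,504.5 × 100 = 70.4
the coastal belt: (37.2 + 70.4) / 155.0 × 100 = 107.6 / 155.0 × 100 = 69.4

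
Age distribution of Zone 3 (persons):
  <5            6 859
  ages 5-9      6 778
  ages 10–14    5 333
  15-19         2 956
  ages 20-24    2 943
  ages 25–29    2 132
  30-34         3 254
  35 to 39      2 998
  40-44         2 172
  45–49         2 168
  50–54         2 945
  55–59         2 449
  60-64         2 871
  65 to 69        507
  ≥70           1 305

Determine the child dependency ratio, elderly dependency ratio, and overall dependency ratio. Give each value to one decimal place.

Youth dependency ratio: 70.6
Old-age dependency ratio: 6.7
Total dependency ratio: 77.3

0–14: 6 859 + 6 778 + 5 333 = 18 970
15–64: 2 956 + 2 943 + 2 132 + 3 254 + 2 998 + 2 172 + 2 168 + 2 945 + 2 449 + 2 871 = 26 888
65+: 507 + 1 305 = 1 812
Youth dependency ratio = 18 970 / 26 888 × 100 = 70.6
Old-age dependency ratio = 1 812 / 26 888 × 100 = 6.7
Total dependency ratio = (18 970 + 1 812) / 26 888 × 100 = 20 782 / 26 888 × 100 = 77.3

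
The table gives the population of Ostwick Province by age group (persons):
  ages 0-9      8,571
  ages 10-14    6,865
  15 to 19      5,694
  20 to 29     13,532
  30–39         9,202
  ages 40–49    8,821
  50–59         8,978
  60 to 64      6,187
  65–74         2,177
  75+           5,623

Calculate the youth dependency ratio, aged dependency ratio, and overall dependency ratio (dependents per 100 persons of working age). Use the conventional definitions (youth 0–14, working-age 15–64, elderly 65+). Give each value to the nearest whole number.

0–14: 8,571 + 6,865 = 15,436
15–64: 5,694 + 13,532 + 9,202 + 8,821 + 8,978 + 6,187 = 52,414
65+: 2,177 + 5,623 = 7,800
Youth dependency ratio = 15,436 / 52,414 × 100 = 29
Old-age dependency ratio = 7,800 / 52,414 × 100 = 15
Total dependency ratio = (15,436 + 7,800) / 52,414 × 100 = 23,236 / 52,414 × 100 = 44

Youth dependency ratio: 29
Old-age dependency ratio: 15
Total dependency ratio: 44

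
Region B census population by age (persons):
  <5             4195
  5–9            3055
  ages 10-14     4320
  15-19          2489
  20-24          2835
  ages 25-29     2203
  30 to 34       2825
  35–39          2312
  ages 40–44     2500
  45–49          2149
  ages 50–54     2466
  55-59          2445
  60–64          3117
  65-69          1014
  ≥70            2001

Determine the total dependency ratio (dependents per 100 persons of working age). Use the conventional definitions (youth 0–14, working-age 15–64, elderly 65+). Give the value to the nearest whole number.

0–14: 4195 + 3055 + 4320 = 11570
15–64: 2489 + 2835 + 2203 + 2825 + 2312 + 2500 + 2149 + 2466 + 2445 + 3117 = 25341
65+: 1014 + 2001 = 3015
Total dependency ratio = (11570 + 3015) / 25341 × 100 = 14585 / 25341 × 100 = 58

Total dependency ratio: 58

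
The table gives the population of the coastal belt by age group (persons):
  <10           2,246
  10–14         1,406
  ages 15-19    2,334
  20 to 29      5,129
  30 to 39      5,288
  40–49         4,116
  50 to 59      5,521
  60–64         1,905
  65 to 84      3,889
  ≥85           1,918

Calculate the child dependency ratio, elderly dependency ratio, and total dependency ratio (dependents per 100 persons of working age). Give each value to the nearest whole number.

0–14: 2,246 + 1,406 = 3,652
15–64: 2,334 + 5,129 + 5,288 + 4,116 + 5,521 + 1,905 = 24,293
65+: 3,889 + 1,918 = 5,807
Youth dependency ratio = 3,652 / 24,293 × 100 = 15
Old-age dependency ratio = 5,807 / 24,293 × 100 = 24
Total dependency ratio = (3,652 + 5,807) / 24,293 × 100 = 9,459 / 24,293 × 100 = 39

Youth dependency ratio: 15
Old-age dependency ratio: 24
Total dependency ratio: 39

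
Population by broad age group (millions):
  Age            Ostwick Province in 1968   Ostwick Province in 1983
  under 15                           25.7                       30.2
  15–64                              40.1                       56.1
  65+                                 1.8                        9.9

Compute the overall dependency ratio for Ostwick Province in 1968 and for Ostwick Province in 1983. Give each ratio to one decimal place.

Ostwick Province in 1968: 68.6
Ostwick Province in 1983: 71.5

Ostwick Province in 1968: (25.7 + 1.8) / 40.1 × 100 = 27.5 / 40.1 × 100 = 68.6
Ostwick Province in 1983: (30.2 + 9.9) / 56.1 × 100 = 40.1 / 56.1 × 100 = 71.5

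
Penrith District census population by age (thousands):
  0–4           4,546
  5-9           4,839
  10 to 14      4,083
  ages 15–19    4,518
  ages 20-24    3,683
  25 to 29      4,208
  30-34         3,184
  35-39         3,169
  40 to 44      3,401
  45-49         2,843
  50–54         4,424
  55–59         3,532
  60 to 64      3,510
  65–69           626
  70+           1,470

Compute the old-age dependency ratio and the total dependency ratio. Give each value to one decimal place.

Old-age dependency ratio: 5.7
Total dependency ratio: 42.7

0–14: 4,546 + 4,839 + 4,083 = 13,468
15–64: 4,518 + 3,683 + 4,208 + 3,184 + 3,169 + 3,401 + 2,843 + 4,424 + 3,532 + 3,510 = 36,472
65+: 626 + 1,470 = 2,096
Old-age dependency ratio = 2,096 / 36,472 × 100 = 5.7
Total dependency ratio = (13,468 + 2,096) / 36,472 × 100 = 15,564 / 36,472 × 100 = 42.7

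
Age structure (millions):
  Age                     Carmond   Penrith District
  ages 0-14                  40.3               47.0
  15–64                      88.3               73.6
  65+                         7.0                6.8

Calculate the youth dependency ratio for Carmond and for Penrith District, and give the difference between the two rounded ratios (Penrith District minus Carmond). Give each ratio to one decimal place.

Carmond: 40.3 / 88.3 × 100 = 45.6
Penrith District: 47.0 / 73.6 × 100 = 63.9

Carmond: 45.6
Penrith District: 63.9
Difference: +18.3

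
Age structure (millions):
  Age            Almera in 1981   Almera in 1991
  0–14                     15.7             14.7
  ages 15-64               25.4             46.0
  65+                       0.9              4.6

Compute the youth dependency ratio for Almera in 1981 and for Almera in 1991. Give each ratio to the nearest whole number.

Almera in 1981: 15.7 / 25.4 × 100 = 62
Almera in 1991: 14.7 / 46.0 × 100 = 32

Almera in 1981: 62
Almera in 1991: 32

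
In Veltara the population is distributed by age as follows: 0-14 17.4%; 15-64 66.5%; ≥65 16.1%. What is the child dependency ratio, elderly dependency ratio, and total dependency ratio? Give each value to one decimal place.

Youth dependency ratio: 26.2
Old-age dependency ratio: 24.2
Total dependency ratio: 50.4

Youth dependency ratio = 17.4 / 66.5 × 100 = 26.2
Old-age dependency ratio = 16.1 / 66.5 × 100 = 24.2
Total dependency ratio = (17.4 + 16.1) / 66.5 × 100 = 33.5 / 66.5 × 100 = 50.4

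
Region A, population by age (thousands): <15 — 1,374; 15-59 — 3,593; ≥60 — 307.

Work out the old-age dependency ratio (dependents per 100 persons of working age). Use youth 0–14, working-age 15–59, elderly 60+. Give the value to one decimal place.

Old-age dependency ratio: 8.5

Old-age dependency ratio = 307 / 3,593 × 100 = 8.5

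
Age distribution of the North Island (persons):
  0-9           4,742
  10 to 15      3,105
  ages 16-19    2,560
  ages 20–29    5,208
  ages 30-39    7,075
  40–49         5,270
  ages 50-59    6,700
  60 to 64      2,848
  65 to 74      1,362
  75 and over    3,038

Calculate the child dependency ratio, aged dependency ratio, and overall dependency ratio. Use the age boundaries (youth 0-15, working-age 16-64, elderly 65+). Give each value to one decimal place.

0–15: 4,742 + 3,105 = 7,847
16–64: 2,560 + 5,208 + 7,075 + 5,270 + 6,700 + 2,848 = 29,661
65+: 1,362 + 3,038 = 4,400
Youth dependency ratio = 7,847 / 29,661 × 100 = 26.5
Old-age dependency ratio = 4,400 / 29,661 × 100 = 14.8
Total dependency ratio = (7,847 + 4,400) / 29,661 × 100 = 12,247 / 29,661 × 100 = 41.3

Youth dependency ratio: 26.5
Old-age dependency ratio: 14.8
Total dependency ratio: 41.3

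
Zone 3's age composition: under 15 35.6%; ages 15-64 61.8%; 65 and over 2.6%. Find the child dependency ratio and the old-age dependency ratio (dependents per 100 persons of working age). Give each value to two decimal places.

Youth dependency ratio = 35.6 / 61.8 × 100 = 57.61
Old-age dependency ratio = 2.6 / 61.8 × 100 = 4.21

Youth dependency ratio: 57.61
Old-age dependency ratio: 4.21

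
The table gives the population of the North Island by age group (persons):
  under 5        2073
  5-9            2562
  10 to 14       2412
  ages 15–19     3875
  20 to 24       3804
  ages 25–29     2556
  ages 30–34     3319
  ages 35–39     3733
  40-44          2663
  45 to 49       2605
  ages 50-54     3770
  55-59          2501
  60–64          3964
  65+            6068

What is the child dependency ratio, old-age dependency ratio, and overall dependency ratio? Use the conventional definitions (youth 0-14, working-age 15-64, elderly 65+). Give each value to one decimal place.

Youth dependency ratio: 21.5
Old-age dependency ratio: 18.5
Total dependency ratio: 40.0

0–14: 2073 + 2562 + 2412 = 7047
15–64: 3875 + 3804 + 2556 + 3319 + 3733 + 2663 + 2605 + 3770 + 2501 + 3964 = 32790
65+: 6068
Youth dependency ratio = 7047 / 32790 × 100 = 21.5
Old-age dependency ratio = 6068 / 32790 × 100 = 18.5
Total dependency ratio = (7047 + 6068) / 32790 × 100 = 13115 / 32790 × 100 = 40.0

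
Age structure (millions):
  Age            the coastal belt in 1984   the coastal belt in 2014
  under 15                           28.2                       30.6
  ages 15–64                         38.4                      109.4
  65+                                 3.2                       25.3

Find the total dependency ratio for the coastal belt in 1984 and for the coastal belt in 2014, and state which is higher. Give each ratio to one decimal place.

the coastal belt in 1984: (28.2 + 3.2) / 38.4 × 100 = 31.4 / 38.4 × 100 = 81.8
the coastal belt in 2014: (30.6 + 25.3) / 109.4 × 100 = 55.9 / 109.4 × 100 = 51.1

the coastal belt in 1984: 81.8
the coastal belt in 2014: 51.1
Higher: the coastal belt in 1984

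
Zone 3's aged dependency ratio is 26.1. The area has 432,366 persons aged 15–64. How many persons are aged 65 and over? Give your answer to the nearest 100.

Aged 65 and over: 112,800

Old-age dependency ratio = elderly / working-age × 100
26.1 = E / 432,366 × 100
⇒ 112,800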